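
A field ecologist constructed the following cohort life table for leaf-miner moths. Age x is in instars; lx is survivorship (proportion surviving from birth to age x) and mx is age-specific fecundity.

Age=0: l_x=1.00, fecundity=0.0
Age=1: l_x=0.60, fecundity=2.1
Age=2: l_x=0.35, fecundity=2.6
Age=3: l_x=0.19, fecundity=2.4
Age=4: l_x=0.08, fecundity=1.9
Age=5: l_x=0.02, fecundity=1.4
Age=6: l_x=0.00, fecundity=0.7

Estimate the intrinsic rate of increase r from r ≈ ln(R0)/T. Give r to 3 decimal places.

0.557

R0 = Σ lx·mx = 0 + 1.26 + 0.91 + 0.456 + 0.152 + 0.028 + 0 = 2.806
Σ x·lx·mx = 5.196; T = 5.196/2.806 = 1.85175…
r ≈ ln(R0)/T = ln(2.806)/1.85175… = 0.55718… → 0.557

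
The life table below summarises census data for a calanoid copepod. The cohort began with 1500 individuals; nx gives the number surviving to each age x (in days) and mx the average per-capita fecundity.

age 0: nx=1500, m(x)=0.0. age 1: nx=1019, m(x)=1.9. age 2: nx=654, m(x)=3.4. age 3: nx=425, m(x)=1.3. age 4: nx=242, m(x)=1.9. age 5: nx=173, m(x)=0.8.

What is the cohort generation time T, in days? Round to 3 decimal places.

lx = nx/n0 = nx/1500: 1, 0.67933…, 0.436, 0.28333…, 0.16133…, 0.11533…
lx·mx: 0, 1.290733…, 1.4824, 0.368333…, 0.306533…, 0.092267… → R0 = 3.540267…
x·lx·mx: 0, 1.290733…, 2.9648, 1.105…, 1.226133…, 0.461333… → Σ = 7.048…
T = 7.048… / 3.540267… = 1.99081… → 1.991

1.991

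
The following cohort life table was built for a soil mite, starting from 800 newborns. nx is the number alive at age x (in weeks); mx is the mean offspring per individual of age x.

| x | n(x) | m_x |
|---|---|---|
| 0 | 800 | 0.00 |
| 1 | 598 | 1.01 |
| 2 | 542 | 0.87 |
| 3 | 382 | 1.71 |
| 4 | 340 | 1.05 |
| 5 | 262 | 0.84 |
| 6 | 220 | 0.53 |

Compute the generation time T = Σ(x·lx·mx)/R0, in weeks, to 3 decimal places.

2.780

lx = nx/n0 = nx/800: 1, 0.7475, 0.6775, 0.4775, 0.425, 0.3275, 0.275
lx·mx: 0, 0.754975, 0.589425, 0.816525, 0.44625, 0.2751, 0.14575 → R0 = 3.028025
x·lx·mx: 0, 0.754975, 1.17885, 2.449575, 1.785, 1.3755, 0.8745 → Σ = 8.4184
T = 8.4184 / 3.028025 = 2.780162… → 2.780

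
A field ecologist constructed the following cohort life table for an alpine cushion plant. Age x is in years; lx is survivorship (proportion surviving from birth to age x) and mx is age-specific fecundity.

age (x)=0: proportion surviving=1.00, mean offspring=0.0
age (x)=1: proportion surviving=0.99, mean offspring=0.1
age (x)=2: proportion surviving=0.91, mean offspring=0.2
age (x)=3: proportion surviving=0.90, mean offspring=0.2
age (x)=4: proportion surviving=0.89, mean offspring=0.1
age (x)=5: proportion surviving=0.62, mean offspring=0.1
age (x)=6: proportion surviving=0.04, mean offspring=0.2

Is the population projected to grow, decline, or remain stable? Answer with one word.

declining

R0 = Σ lx·mx = 0 + 0.099 + 0.182 + 0.18 + 0.089 + 0.062 + 0.008 = 0.62
R0 < 1, so the population is declining.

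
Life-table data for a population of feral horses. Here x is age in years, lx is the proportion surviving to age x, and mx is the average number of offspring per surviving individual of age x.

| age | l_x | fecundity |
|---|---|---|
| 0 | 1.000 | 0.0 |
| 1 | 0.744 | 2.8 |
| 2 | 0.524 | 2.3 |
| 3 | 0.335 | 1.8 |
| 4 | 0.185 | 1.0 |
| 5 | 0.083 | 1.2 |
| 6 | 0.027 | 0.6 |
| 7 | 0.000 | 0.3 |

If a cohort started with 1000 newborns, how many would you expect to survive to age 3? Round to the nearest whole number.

335

Expected survivors = N0 · l_3 = 1000 × 0.335 = 335 → 335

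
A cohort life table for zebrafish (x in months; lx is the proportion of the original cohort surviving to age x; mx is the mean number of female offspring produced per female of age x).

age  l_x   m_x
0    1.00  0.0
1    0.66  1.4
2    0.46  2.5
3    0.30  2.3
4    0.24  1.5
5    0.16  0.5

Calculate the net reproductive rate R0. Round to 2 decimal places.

3.20

lx·mx by age: 0, 0.924, 1.15, 0.69, 0.36, 0.08
R0 = Σ lx·mx = 3.204 → 3.20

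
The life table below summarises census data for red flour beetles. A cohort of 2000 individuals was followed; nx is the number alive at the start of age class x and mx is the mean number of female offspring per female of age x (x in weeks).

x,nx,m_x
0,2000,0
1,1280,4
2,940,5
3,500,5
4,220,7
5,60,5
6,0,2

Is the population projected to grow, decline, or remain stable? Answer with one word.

lx = nx/n0 = nx/2000: 1, 0.64, 0.47, 0.25, 0.11, 0.03, 0
R0 = Σ lx·mx = 0 + 2.56 + 2.35 + 1.25 + 0.77 + 0.15 + 0 = 7.08
R0 > 1, so the population is growing.

growing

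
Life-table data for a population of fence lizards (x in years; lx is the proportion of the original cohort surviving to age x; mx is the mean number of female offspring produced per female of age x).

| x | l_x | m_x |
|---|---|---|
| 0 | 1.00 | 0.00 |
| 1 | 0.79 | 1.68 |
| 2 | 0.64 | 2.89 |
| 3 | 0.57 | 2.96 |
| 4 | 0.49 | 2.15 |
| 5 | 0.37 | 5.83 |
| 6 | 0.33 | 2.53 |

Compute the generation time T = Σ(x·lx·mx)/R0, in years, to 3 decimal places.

3.378

lx·mx: 0, 1.3272, 1.8496, 1.6872, 1.0535, 2.1571, 0.8349 → R0 = 8.9095
x·lx·mx: 0, 1.3272, 3.6992, 5.0616, 4.214, 10.7855, 5.0094 → Σ = 30.0969
T = 30.0969 / 8.9095 = 3.378068… → 3.378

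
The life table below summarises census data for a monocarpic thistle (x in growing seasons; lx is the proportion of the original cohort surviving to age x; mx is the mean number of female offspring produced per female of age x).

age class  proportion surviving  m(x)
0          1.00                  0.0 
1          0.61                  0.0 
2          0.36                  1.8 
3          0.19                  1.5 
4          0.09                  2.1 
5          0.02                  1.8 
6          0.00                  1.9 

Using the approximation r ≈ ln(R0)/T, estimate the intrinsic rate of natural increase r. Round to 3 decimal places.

0.055

R0 = Σ lx·mx = 0 + 0 + 0.648 + 0.285 + 0.189 + 0.036 + 0 = 1.158
Σ x·lx·mx = 3.087; T = 3.087/1.158 = 2.6658…
r ≈ ln(R0)/T = ln(1.158)/2.6658… = 0.05503… → 0.055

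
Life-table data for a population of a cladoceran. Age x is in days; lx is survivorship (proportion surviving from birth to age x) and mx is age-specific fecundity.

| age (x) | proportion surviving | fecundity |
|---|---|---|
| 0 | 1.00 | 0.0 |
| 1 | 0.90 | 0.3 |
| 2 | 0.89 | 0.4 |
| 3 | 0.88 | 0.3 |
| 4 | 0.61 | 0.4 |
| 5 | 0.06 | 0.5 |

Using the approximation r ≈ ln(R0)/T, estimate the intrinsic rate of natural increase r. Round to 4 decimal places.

0.0610

R0 = Σ lx·mx = 0 + 0.27 + 0.356 + 0.264 + 0.244 + 0.03 = 1.164
Σ x·lx·mx = 2.9; T = 2.9/1.164 = 2.49141…
r ≈ ln(R0)/T = ln(1.164)/2.49141… = 0.060954… → 0.0610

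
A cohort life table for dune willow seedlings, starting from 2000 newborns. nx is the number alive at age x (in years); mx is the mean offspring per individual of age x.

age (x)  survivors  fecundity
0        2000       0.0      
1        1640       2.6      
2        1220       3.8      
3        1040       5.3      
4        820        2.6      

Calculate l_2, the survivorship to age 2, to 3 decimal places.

l_2 = n_2/n_0 = 1220/2000 = 0.61 → 0.610

0.610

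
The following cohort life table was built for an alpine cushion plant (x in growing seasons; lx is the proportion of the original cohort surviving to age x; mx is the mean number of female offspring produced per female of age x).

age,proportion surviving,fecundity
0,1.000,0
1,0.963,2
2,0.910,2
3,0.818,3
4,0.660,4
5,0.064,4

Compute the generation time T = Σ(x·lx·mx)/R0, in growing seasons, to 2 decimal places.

2.72

lx·mx: 0, 1.926, 1.82, 2.454, 2.64, 0.256 → R0 = 9.096
x·lx·mx: 0, 1.926, 3.64, 7.362, 10.56, 1.28 → Σ = 24.768
T = 24.768 / 9.096 = 2.722955… → 2.72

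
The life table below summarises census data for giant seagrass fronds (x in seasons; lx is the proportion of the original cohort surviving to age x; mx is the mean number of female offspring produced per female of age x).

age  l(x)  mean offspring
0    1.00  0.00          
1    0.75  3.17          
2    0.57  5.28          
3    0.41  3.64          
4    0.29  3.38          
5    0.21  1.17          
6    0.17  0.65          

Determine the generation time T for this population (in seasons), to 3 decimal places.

lx·mx: 0, 2.3775, 3.0096, 1.4924, 0.9802, 0.2457, 0.1105 → R0 = 8.2159
x·lx·mx: 0, 2.3775, 6.0192, 4.4772, 3.9208, 1.2285, 0.663 → Σ = 18.6862
T = 18.6862 / 8.2159 = 2.274395… → 2.274

2.274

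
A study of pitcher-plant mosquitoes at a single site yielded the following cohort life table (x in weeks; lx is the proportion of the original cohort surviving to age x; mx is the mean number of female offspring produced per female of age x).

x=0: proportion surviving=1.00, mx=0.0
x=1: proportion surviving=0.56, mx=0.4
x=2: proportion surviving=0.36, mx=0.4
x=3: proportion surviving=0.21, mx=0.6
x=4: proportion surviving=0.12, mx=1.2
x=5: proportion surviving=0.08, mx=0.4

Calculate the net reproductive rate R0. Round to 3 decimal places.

lx·mx by age: 0, 0.224, 0.144, 0.126, 0.144, 0.032
R0 = Σ lx·mx = 0.67 → 0.670

0.670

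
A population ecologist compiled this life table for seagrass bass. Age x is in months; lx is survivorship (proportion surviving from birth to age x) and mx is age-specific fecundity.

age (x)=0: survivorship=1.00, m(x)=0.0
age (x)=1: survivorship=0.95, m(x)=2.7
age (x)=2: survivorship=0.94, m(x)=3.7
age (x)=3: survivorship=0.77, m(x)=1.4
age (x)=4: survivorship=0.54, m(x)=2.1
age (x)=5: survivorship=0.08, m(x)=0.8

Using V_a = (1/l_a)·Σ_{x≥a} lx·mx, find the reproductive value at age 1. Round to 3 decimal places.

lx·mx for x ≥ 1: 2.565, 3.478, 1.078, 1.134, 0.064 → sum = 8.319
V_1 = 8.319 / l_1 = 8.319 / 0.95 = 8.756842… → 8.757

8.757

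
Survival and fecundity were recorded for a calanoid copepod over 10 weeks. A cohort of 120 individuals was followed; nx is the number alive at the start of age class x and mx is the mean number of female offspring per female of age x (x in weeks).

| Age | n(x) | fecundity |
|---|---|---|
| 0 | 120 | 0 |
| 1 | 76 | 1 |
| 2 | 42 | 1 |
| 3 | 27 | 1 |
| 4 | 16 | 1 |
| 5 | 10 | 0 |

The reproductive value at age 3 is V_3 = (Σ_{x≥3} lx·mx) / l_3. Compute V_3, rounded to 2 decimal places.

1.59

lx = nx/n0 = nx/120: 1, 0.63333…, 0.35, 0.225, 0.13333…, 0.08333…
lx·mx for x ≥ 3: 0.225, 0.133333…, 0 → sum = 0.358333…
V_3 = 0.358333… / l_3 = 0.358333… / 0.225 = 1.592593… → 1.59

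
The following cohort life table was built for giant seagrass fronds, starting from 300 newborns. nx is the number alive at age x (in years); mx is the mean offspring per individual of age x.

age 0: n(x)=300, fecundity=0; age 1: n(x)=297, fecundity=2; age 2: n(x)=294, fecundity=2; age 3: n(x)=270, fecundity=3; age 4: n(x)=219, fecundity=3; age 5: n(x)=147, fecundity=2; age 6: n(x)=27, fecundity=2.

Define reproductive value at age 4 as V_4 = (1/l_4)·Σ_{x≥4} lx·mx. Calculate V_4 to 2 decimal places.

4.59

lx = nx/n0 = nx/300: 1, 0.99, 0.98, 0.9, 0.73, 0.49, 0.09
lx·mx for x ≥ 4: 2.19, 0.98, 0.18 → sum = 3.35
V_4 = 3.35 / l_4 = 3.35 / 0.73 = 4.589041… → 4.59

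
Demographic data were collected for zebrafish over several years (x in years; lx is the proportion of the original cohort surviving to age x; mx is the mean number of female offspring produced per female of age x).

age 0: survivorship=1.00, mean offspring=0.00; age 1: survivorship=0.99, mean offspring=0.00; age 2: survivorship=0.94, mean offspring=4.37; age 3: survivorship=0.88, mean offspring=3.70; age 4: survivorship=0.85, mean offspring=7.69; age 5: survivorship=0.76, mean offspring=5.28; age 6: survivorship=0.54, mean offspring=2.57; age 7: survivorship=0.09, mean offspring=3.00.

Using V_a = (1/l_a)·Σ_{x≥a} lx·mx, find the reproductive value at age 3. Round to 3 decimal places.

lx·mx for x ≥ 3: 3.256, 6.5365, 4.0128, 1.3878, 0.27 → sum = 15.4631
V_3 = 15.4631 / l_3 = 15.4631 / 0.88 = 17.571705… → 17.572

17.572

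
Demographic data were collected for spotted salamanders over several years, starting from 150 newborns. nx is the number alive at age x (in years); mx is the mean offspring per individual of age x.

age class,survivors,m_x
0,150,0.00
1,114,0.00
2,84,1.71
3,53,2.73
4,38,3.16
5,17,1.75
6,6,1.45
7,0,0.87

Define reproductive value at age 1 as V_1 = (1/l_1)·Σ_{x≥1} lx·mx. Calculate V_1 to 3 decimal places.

lx = nx/n0 = nx/150: 1, 0.76, 0.56, 0.35333…, 0.25333…, 0.11333…, 0.04, 0
lx·mx for x ≥ 1: 0, 0.9576, 0.9646…, 0.800533…, 0.198333…, 0.058, 0 → sum = 2.979067…
V_1 = 2.979067… / l_1 = 2.979067… / 0.76 = 3.919825… → 3.920

3.920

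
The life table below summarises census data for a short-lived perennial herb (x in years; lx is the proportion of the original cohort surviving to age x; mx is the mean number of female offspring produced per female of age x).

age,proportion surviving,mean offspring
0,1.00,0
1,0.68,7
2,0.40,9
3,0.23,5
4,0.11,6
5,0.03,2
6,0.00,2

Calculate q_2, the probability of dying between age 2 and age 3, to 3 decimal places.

0.425

q_2 = (l_2 − l_3) / l_2 = (0.4 − 0.23) / 0.4
     = 0.17 / 0.4 = 0.425 → 0.425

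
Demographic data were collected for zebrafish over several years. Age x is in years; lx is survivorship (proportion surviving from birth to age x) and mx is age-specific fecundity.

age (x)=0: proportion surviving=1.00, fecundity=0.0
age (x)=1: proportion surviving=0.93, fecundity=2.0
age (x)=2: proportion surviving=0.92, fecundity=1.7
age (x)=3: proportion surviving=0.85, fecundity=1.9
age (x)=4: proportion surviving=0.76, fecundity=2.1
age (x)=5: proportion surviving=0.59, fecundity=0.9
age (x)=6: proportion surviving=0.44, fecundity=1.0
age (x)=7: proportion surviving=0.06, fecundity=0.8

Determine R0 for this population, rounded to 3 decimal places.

lx·mx by age: 0, 1.86, 1.564, 1.615, 1.596, 0.531, 0.44, 0.048
R0 = Σ lx·mx = 7.654 → 7.654

7.654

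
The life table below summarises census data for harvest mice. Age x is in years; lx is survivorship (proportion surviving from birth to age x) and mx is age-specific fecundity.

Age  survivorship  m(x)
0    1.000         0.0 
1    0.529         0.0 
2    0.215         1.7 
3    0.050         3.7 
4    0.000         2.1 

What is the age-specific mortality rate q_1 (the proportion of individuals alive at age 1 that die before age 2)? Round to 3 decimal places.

q_1 = (l_1 − l_2) / l_1 = (0.529 − 0.215) / 0.529
     = 0.314 / 0.529 = 0.593573… → 0.594

0.594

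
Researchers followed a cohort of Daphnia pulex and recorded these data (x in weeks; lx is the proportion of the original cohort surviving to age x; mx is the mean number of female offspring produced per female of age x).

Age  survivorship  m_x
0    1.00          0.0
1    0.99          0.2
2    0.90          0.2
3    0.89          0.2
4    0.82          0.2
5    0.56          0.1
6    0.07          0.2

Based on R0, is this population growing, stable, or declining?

declining

R0 = Σ lx·mx = 0 + 0.198 + 0.18 + 0.178 + 0.164 + 0.056 + 0.014 = 0.79
R0 < 1, so the population is declining.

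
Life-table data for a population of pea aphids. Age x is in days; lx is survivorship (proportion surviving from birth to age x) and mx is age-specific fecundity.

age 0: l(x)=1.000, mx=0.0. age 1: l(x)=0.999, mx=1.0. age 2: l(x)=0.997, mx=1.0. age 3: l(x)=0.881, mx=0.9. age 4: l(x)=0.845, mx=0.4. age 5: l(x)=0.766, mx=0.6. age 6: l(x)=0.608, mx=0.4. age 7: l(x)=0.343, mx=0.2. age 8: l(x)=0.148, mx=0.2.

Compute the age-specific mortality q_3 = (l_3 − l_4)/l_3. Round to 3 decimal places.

0.041

q_3 = (l_3 − l_4) / l_3 = (0.881 − 0.845) / 0.881
     = 0.036 / 0.881 = 0.040863… → 0.041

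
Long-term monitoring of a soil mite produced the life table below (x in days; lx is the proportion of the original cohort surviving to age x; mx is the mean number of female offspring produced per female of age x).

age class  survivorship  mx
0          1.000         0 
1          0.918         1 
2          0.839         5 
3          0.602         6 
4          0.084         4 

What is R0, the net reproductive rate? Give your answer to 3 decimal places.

9.061

lx·mx by age: 0, 0.918, 4.195, 3.612, 0.336
R0 = Σ lx·mx = 9.061 → 9.061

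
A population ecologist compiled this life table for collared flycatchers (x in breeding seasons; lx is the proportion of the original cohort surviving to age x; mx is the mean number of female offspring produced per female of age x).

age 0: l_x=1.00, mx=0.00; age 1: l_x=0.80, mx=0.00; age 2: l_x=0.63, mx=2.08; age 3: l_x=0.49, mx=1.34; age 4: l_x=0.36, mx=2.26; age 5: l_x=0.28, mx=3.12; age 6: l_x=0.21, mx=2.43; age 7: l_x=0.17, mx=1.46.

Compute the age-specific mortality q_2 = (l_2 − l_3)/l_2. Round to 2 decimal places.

0.22

q_2 = (l_2 − l_3) / l_2 = (0.63 − 0.49) / 0.63
     = 0.14 / 0.63 = 0.222222… → 0.22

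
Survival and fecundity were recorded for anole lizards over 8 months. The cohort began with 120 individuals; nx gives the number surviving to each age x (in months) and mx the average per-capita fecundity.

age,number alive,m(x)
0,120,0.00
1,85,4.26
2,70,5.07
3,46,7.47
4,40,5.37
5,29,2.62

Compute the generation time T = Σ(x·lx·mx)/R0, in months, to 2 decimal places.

2.47

lx = nx/n0 = nx/120: 1, 0.70833…, 0.58333…, 0.38333…, 0.33333…, 0.24167…
lx·mx: 0, 3.0175…, 2.9575…, 2.8635…, 1.79…, 0.633167… → R0 = 11.261667…
x·lx·mx: 0, 3.0175…, 5.915…, 8.5905…, 7.16…, 3.165833… → Σ = 27.848833…
T = 27.848833… / 11.261667… = 2.472887… → 2.47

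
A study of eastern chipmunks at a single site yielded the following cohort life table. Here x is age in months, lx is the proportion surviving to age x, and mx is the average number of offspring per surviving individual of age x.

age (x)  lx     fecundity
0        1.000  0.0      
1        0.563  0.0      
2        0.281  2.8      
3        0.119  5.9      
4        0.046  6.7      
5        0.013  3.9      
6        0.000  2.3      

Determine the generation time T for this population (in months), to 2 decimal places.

2.80

lx·mx: 0, 0, 0.7868, 0.7021, 0.3082, 0.0507, 0 → R0 = 1.8478
x·lx·mx: 0, 0, 1.5736, 2.1063, 1.2328, 0.2535, 0 → Σ = 5.1662
T = 5.1662 / 1.8478 = 2.795865… → 2.80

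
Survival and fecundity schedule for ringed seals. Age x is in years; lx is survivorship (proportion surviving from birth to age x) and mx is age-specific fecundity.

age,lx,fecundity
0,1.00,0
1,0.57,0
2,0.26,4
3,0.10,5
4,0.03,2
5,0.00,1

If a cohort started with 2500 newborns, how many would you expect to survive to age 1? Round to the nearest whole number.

Expected survivors = N0 · l_1 = 2500 × 0.57 = 1425 → 1425

1425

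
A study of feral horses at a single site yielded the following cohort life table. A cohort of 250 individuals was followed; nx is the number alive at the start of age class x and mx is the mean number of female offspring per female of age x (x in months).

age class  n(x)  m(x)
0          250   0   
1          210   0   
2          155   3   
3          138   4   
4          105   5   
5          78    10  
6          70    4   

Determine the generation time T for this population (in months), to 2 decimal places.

3.95

lx = nx/n0 = nx/250: 1, 0.84, 0.62, 0.552, 0.42, 0.312, 0.28
lx·mx: 0, 0, 1.86, 2.208, 2.1, 3.12, 1.12 → R0 = 10.408
x·lx·mx: 0, 0, 3.72, 6.624, 8.4, 15.6, 6.72 → Σ = 41.064
T = 41.064 / 10.408 = 3.945427… → 3.95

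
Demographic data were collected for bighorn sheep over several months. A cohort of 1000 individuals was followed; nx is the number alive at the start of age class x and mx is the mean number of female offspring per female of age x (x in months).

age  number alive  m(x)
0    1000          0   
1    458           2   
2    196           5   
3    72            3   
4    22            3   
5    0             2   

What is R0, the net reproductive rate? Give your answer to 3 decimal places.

2.178

lx = nx/n0 = nx/1000: 1, 0.458, 0.196, 0.072, 0.022, 0
lx·mx by age: 0, 0.916, 0.98, 0.216, 0.066, 0
R0 = Σ lx·mx = 2.178 → 2.178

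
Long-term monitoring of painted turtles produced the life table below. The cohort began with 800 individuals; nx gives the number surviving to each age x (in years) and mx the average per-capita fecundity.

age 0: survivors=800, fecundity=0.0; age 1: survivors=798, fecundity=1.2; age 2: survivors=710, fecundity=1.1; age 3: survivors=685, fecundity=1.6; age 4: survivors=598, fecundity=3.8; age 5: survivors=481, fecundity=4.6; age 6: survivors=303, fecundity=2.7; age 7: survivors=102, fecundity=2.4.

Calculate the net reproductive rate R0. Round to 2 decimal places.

lx = nx/n0 = nx/800: 1, 0.9975, 0.8875, 0.85625, 0.7475, 0.60125, 0.37875, 0.1275
lx·mx by age: 0, 1.197, 0.97625, 1.37, 2.8405, 2.76575, 1.022625, 0.306
R0 = Σ lx·mx = 10.478125 → 10.48

10.48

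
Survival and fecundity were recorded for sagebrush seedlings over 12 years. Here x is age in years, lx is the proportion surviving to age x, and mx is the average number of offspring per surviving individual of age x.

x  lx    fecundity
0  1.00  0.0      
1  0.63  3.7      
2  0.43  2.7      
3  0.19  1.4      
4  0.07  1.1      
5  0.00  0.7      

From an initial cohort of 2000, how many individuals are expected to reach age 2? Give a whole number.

Expected survivors = N0 · l_2 = 2000 × 0.43 = 860 → 860

860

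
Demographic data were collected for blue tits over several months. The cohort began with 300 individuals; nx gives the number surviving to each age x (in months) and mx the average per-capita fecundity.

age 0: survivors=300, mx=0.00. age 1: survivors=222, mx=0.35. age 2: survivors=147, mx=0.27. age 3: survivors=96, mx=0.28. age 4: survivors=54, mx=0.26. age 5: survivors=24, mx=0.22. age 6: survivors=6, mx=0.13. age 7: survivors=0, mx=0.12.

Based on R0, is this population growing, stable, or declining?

lx = nx/n0 = nx/300: 1, 0.74, 0.49, 0.32, 0.18, 0.08, 0.02, 0
R0 = Σ lx·mx = 0 + 0.259 + 0.1323 + 0.0896 + 0.0468 + 0.0176 + 0.0026 + 0 = 0.5479
R0 < 1, so the population is declining.

declining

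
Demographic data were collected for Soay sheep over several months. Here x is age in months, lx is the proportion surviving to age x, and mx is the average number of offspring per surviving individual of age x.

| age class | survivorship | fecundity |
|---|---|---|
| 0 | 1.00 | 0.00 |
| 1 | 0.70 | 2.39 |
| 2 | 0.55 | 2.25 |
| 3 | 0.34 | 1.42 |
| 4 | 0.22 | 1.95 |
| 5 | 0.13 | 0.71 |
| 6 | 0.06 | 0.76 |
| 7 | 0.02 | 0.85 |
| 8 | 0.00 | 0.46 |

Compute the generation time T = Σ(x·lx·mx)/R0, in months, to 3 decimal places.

lx·mx: 0, 1.673, 1.2375, 0.4828, 0.429, 0.0923, 0.0456, 0.017, 0 → R0 = 3.9772
x·lx·mx: 0, 1.673, 2.475, 1.4484, 1.716, 0.4615, 0.2736, 0.119, 0 → Σ = 8.1665
T = 8.1665 / 3.9772 = 2.053329… → 2.053

2.053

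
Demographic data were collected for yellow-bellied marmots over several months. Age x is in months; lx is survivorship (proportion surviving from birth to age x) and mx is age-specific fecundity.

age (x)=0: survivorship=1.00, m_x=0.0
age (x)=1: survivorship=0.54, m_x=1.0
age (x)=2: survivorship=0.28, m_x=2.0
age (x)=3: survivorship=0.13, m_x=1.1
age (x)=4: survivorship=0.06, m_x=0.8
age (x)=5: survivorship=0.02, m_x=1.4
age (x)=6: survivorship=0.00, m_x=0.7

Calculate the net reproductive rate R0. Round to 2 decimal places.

lx·mx by age: 0, 0.54, 0.56, 0.143, 0.048, 0.028, 0
R0 = Σ lx·mx = 1.319 → 1.32

1.32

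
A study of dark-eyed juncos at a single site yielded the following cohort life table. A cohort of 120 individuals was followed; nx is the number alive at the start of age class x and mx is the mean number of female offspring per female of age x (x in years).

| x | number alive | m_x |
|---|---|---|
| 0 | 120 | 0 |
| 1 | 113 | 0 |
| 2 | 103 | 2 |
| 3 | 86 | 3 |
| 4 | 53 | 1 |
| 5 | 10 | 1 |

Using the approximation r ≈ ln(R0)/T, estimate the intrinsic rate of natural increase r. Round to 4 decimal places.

lx = nx/n0 = nx/120: 1, 0.94167…, 0.85833…, 0.71667…, 0.44167…, 0.08333…
R0 = Σ lx·mx = 0 + 0 + 1.71667… + 2.15… + 0.44167… + 0.08333… = 4.391667…
Σ x·lx·mx = 12.066667…; T = 12.066667…/4.391667… = 2.74763…
r ≈ ln(R0)/T = ln(4.391667…)/2.74763… = 0.53854… → 0.5385

0.5385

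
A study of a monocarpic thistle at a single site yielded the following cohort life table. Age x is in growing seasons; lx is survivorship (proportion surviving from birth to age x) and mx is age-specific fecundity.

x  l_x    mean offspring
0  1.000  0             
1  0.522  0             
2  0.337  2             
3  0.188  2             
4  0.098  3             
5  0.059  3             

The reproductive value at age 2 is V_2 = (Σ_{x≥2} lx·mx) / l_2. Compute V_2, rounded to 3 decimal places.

4.513

lx·mx for x ≥ 2: 0.674, 0.376, 0.294, 0.177 → sum = 1.521
V_2 = 1.521 / l_2 = 1.521 / 0.337 = 4.513353… → 4.513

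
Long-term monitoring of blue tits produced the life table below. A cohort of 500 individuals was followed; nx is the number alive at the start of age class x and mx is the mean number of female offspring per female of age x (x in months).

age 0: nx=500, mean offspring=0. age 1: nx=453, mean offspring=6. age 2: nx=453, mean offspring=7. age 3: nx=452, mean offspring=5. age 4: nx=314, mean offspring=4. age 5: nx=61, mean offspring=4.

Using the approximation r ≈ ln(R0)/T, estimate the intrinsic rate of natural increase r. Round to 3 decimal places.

1.293

lx = nx/n0 = nx/500: 1, 0.906, 0.906, 0.904, 0.628, 0.122
R0 = Σ lx·mx = 0 + 5.436 + 6.342 + 4.52 + 2.512 + 0.488 = 19.298
Σ x·lx·mx = 44.168; T = 44.168/19.298 = 2.28873…
r ≈ ln(R0)/T = ln(19.298)/2.28873… = 1.29329… → 1.293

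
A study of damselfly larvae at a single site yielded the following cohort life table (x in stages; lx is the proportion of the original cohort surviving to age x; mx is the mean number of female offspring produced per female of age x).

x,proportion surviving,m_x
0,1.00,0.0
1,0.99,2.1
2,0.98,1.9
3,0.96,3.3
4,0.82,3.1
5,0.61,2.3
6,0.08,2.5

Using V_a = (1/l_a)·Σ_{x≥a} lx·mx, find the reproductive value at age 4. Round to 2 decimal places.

5.05

lx·mx for x ≥ 4: 2.542, 1.403, 0.2 → sum = 4.145
V_4 = 4.145 / l_4 = 4.145 / 0.82 = 5.054878… → 5.05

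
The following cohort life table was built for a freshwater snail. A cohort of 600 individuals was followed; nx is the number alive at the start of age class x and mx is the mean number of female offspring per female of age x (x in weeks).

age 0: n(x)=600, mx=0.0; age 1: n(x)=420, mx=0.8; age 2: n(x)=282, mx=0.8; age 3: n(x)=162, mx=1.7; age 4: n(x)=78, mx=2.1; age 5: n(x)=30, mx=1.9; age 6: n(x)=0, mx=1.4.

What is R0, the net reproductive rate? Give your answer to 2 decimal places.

1.76

lx = nx/n0 = nx/600: 1, 0.7, 0.47, 0.27, 0.13, 0.05, 0
lx·mx by age: 0, 0.56, 0.376, 0.459, 0.273, 0.095, 0
R0 = Σ lx·mx = 1.763 → 1.76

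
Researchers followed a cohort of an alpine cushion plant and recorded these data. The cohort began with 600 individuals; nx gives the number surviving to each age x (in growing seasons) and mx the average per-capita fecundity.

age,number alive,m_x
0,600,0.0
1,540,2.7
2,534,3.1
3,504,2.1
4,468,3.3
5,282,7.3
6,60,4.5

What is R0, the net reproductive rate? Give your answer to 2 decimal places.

lx = nx/n0 = nx/600: 1, 0.9, 0.89, 0.84, 0.78, 0.47, 0.1
lx·mx by age: 0, 2.43, 2.759, 1.764, 2.574, 3.431, 0.45
R0 = Σ lx·mx = 13.408 → 13.41

13.41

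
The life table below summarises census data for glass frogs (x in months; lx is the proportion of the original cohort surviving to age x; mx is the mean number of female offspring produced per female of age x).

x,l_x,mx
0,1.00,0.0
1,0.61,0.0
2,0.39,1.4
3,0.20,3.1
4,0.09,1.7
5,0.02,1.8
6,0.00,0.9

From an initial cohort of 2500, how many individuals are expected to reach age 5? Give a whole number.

Expected survivors = N0 · l_5 = 2500 × 0.02 = 50 → 50

50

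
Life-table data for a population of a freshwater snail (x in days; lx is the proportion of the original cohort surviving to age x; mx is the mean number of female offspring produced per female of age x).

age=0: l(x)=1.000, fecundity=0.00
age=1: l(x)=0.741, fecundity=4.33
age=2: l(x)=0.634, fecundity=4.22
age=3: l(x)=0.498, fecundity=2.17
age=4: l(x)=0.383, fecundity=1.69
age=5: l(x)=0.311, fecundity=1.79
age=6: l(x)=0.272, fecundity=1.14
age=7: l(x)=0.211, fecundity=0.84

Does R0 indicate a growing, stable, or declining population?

R0 = Σ lx·mx = 0 + 3.20853 + 2.67548 + 1.08066 + 0.64727 + 0.55669 + 0.31008 + 0.17724 = 8.65595
R0 > 1, so the population is growing.

growing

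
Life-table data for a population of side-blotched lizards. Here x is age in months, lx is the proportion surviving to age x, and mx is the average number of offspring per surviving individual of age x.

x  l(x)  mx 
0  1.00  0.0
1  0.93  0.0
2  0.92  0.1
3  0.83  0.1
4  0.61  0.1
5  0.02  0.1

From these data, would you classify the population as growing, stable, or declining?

R0 = Σ lx·mx = 0 + 0 + 0.092 + 0.083 + 0.061 + 0.002 = 0.238
R0 < 1, so the population is declining.

declining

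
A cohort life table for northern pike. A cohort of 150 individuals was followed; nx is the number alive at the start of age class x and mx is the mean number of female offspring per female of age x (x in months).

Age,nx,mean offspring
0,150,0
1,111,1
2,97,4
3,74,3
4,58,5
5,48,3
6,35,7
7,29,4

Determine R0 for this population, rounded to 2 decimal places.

10.11

lx = nx/n0 = nx/150: 1, 0.74, 0.64667…, 0.49333…, 0.38667…, 0.32, 0.23333…, 0.19333…
lx·mx by age: 0, 0.74, 2.586667…, 1.48…, 1.933333…, 0.96, 1.633333…, 0.773333…
R0 = Σ lx·mx = 10.106667… → 10.11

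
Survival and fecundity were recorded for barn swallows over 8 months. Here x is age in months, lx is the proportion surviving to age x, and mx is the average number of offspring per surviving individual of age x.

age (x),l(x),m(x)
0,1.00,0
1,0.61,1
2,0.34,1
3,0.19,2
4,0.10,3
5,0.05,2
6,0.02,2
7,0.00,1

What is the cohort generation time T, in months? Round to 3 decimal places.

lx·mx: 0, 0.61, 0.34, 0.38, 0.3, 0.1, 0.04, 0 → R0 = 1.77
x·lx·mx: 0, 0.61, 0.68, 1.14, 1.2, 0.5, 0.24, 0 → Σ = 4.37
T = 4.37 / 1.77 = 2.468927… → 2.469

2.469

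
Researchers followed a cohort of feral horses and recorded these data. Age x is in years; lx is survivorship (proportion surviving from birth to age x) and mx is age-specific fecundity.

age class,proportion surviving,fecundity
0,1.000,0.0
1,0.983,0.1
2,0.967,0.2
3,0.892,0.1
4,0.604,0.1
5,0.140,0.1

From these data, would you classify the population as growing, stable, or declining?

declining

R0 = Σ lx·mx = 0 + 0.0983 + 0.1934 + 0.0892 + 0.0604 + 0.014 = 0.4553
R0 < 1, so the population is declining.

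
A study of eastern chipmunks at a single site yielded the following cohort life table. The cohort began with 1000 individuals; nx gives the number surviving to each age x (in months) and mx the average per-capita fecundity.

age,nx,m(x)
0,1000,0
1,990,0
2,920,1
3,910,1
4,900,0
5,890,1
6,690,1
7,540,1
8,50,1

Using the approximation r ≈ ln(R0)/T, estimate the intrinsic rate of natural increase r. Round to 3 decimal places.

0.320

lx = nx/n0 = nx/1000: 1, 0.99, 0.92, 0.91, 0.9, 0.89, 0.69, 0.54, 0.05
R0 = Σ lx·mx = 0 + 0 + 0.92 + 0.91 + 0 + 0.89 + 0.69 + 0.54 + 0.05 = 4
Σ x·lx·mx = 17.34; T = 17.34/4 = 4.335
r ≈ ln(R0)/T = ln(4)/4.335 = 0.31979… → 0.320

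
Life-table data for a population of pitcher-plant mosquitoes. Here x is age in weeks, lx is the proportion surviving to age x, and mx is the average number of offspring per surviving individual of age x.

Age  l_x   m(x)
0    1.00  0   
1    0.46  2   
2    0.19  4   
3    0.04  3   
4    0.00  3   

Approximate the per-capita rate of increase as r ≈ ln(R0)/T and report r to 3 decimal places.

0.378

R0 = Σ lx·mx = 0 + 0.92 + 0.76 + 0.12 + 0 = 1.8
Σ x·lx·mx = 2.8; T = 2.8/1.8 = 1.55556…
r ≈ ln(R0)/T = ln(1.8)/1.55556… = 0.37786… → 0.378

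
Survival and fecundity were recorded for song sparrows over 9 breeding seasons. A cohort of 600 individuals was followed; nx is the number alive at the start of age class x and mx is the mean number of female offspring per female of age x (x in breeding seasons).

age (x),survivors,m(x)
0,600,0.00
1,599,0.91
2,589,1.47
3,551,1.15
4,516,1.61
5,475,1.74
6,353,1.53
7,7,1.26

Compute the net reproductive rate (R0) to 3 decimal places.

7.085

lx = nx/n0 = nx/600: 1, 0.99833…, 0.98167…, 0.91833…, 0.86, 0.79167…, 0.58833…, 0.01167…
lx·mx by age: 0, 0.908483…, 1.44305…, 1.056083…, 1.3846, 1.3775…, 0.90015…, 0.0147…
R0 = Σ lx·mx = 7.084567… → 7.085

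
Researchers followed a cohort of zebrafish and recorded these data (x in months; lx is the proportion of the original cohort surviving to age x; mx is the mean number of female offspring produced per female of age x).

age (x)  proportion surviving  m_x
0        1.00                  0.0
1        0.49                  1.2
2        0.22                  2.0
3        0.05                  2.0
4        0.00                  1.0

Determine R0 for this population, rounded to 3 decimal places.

1.128

lx·mx by age: 0, 0.588, 0.44, 0.1, 0
R0 = Σ lx·mx = 1.128 → 1.128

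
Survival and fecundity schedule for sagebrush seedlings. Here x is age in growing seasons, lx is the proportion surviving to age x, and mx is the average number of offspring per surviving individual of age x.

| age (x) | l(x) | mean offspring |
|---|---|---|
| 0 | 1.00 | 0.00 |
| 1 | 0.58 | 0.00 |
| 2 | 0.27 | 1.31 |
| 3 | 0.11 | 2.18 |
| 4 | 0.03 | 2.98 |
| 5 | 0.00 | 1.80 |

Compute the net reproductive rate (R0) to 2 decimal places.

0.68

lx·mx by age: 0, 0, 0.3537, 0.2398, 0.0894, 0
R0 = Σ lx·mx = 0.6829 → 0.68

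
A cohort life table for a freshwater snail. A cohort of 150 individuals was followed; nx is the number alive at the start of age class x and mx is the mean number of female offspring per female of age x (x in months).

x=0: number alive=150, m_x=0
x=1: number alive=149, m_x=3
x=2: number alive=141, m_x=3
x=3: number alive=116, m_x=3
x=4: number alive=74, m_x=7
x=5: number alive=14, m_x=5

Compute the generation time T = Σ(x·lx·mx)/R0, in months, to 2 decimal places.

lx = nx/n0 = nx/150: 1, 0.99333…, 0.94, 0.77333…, 0.49333…, 0.09333…
lx·mx: 0, 2.98…, 2.82, 2.32…, 3.453333…, 0.466667… → R0 = 12.04…
x·lx·mx: 0, 2.98…, 5.64, 6.96…, 13.813333…, 2.333333… → Σ = 31.726667…
T = 31.726667… / 12.04… = 2.635105… → 2.64

2.64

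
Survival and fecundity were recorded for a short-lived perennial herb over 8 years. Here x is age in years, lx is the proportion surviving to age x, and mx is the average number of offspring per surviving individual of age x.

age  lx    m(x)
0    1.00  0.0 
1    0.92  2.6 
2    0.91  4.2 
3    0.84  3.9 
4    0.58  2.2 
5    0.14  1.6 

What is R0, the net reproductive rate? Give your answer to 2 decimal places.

lx·mx by age: 0, 2.392, 3.822, 3.276, 1.276, 0.224
R0 = Σ lx·mx = 10.99 → 10.99

10.99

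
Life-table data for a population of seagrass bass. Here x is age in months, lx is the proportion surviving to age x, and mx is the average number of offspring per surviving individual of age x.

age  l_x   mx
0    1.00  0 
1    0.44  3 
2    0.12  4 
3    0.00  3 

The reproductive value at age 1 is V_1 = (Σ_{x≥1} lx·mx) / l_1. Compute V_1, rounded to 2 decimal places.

lx·mx for x ≥ 1: 1.32, 0.48, 0 → sum = 1.8
V_1 = 1.8 / l_1 = 1.8 / 0.44 = 4.090909… → 4.09

4.09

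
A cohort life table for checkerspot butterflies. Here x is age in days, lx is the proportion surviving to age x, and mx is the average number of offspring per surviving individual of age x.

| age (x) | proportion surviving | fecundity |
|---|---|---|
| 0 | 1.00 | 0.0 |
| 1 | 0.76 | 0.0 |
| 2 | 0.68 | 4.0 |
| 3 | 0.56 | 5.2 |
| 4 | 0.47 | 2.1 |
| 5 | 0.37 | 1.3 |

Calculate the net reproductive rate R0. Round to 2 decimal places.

7.10

lx·mx by age: 0, 0, 2.72, 2.912, 0.987, 0.481
R0 = Σ lx·mx = 7.1 → 7.10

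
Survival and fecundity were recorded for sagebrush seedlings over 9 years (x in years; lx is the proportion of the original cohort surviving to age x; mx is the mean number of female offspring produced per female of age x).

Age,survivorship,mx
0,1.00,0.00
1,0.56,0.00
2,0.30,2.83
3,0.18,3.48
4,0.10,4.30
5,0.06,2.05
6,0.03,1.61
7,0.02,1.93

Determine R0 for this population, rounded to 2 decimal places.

lx·mx by age: 0, 0, 0.849, 0.6264, 0.43, 0.123, 0.0483, 0.0386
R0 = Σ lx·mx = 2.1153 → 2.12

2.12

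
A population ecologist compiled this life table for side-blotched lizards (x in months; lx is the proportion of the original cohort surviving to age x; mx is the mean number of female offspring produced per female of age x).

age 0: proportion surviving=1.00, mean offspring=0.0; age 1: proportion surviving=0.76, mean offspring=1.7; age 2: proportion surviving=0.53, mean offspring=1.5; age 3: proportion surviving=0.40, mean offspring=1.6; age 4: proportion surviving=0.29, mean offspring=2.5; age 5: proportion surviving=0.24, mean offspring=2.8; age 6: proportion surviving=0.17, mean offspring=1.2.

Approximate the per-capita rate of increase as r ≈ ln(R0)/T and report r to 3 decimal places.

R0 = Σ lx·mx = 0 + 1.292 + 0.795 + 0.64 + 0.725 + 0.672 + 0.204 = 4.328
Σ x·lx·mx = 12.286; T = 12.286/4.328 = 2.83872…
r ≈ ln(R0)/T = ln(4.328)/2.83872… = 0.51611… → 0.516

0.516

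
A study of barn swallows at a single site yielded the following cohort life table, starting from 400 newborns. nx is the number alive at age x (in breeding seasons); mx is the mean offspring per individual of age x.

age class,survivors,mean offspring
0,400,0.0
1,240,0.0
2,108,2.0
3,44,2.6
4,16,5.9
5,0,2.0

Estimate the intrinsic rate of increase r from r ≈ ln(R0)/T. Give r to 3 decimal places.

lx = nx/n0 = nx/400: 1, 0.6, 0.27, 0.11, 0.04, 0
R0 = Σ lx·mx = 0 + 0 + 0.54 + 0.286 + 0.236 + 0 = 1.062
Σ x·lx·mx = 2.882; T = 2.882/1.062 = 2.71375…
r ≈ ln(R0)/T = ln(1.062)/2.71375… = 0.02217… → 0.022

0.022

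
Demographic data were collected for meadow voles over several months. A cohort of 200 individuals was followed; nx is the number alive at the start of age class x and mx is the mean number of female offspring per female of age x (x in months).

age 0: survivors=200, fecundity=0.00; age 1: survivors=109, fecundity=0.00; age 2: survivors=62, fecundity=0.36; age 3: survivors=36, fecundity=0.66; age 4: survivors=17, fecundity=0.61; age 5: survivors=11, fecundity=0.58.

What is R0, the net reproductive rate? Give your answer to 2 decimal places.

lx = nx/n0 = nx/200: 1, 0.545, 0.31, 0.18, 0.085, 0.055
lx·mx by age: 0, 0, 0.1116, 0.1188, 0.05185, 0.0319
R0 = Σ lx·mx = 0.31415 → 0.31

0.31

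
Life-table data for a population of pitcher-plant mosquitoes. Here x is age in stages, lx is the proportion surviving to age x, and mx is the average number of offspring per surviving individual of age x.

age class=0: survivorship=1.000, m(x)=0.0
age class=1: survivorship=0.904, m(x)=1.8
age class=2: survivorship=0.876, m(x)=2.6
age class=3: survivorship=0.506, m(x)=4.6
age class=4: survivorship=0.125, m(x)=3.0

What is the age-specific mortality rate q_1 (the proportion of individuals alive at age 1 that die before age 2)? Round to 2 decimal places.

q_1 = (l_1 − l_2) / l_1 = (0.904 − 0.876) / 0.904
     = 0.028 / 0.904 = 0.030973… → 0.03

0.03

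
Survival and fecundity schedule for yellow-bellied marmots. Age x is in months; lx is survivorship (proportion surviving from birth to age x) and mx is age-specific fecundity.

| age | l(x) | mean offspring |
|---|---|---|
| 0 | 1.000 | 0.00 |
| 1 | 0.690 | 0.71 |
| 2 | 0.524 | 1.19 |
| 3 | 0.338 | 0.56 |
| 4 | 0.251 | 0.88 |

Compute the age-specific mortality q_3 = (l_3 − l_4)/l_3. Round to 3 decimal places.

q_3 = (l_3 − l_4) / l_3 = (0.338 − 0.251) / 0.338
     = 0.087 / 0.338 = 0.257396… → 0.257

0.257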